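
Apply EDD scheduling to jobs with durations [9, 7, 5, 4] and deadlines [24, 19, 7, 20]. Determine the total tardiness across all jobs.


Sort by due date (EDD order): [(5, 7), (7, 19), (4, 20), (9, 24)]
Compute completion times and tardiness:
  Job 1: p=5, d=7, C=5, tardiness=max(0,5-7)=0
  Job 2: p=7, d=19, C=12, tardiness=max(0,12-19)=0
  Job 3: p=4, d=20, C=16, tardiness=max(0,16-20)=0
  Job 4: p=9, d=24, C=25, tardiness=max(0,25-24)=1
Total tardiness = 1

1


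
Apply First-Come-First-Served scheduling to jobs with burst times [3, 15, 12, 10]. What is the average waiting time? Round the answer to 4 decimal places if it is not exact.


FCFS order (as given): [3, 15, 12, 10]
Waiting times:
  Job 1: wait = 0
  Job 2: wait = 3
  Job 3: wait = 18
  Job 4: wait = 30
Sum of waiting times = 51
Average waiting time = 51/4 = 12.75

12.75


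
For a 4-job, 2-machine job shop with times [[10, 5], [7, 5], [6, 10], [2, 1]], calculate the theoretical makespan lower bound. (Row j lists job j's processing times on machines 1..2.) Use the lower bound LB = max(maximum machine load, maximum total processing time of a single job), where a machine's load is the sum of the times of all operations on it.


Machine loads:
  Machine 1: 10 + 7 + 6 + 2 = 25
  Machine 2: 5 + 5 + 10 + 1 = 21
Max machine load = 25
Job totals:
  Job 1: 15
  Job 2: 12
  Job 3: 16
  Job 4: 3
Max job total = 16
Lower bound = max(25, 16) = 25

25


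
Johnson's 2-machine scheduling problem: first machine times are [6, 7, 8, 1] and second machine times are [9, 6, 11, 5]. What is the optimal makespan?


Apply Johnson's rule:
  Group 1 (a <= b): [(4, 1, 5), (1, 6, 9), (3, 8, 11)]
  Group 2 (a > b): [(2, 7, 6)]
Optimal job order: [4, 1, 3, 2]
Schedule:
  Job 4: M1 done at 1, M2 done at 6
  Job 1: M1 done at 7, M2 done at 16
  Job 3: M1 done at 15, M2 done at 27
  Job 2: M1 done at 22, M2 done at 33
Makespan = 33

33


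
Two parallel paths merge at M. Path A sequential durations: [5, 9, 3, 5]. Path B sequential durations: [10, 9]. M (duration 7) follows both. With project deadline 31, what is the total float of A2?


Forward pass: ES(A2) = sum of predecessors on chain A = 5
EF = ES + duration = 5 + 9 = 14
Backward pass: LF(M) = deadline = 31; LS(M) = 31 - 7 = 24
LF(A2) = LS(M) - sum(successors on chain A) = 24 - 8 = 16
LS = LF - duration = 16 - 9 = 7
Total float = LS - ES = 7 - 5 = 2

2


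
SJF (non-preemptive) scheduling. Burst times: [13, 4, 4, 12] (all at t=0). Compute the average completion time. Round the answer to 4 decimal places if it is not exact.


SJF order (ascending): [4, 4, 12, 13]
Completion times:
  Job 1: burst=4, C=4
  Job 2: burst=4, C=8
  Job 3: burst=12, C=20
  Job 4: burst=13, C=33
Average completion = 65/4 = 16.25

16.25


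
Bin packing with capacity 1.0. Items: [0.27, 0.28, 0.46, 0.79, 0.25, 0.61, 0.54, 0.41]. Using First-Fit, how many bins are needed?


Place items sequentially using First-Fit:
  Item 0.27 -> new Bin 1
  Item 0.28 -> Bin 1 (now 0.55)
  Item 0.46 -> new Bin 2
  Item 0.79 -> new Bin 3
  Item 0.25 -> Bin 1 (now 0.8)
  Item 0.61 -> new Bin 4
  Item 0.54 -> Bin 2 (now 1.0)
  Item 0.41 -> new Bin 5
Total bins used = 5

5


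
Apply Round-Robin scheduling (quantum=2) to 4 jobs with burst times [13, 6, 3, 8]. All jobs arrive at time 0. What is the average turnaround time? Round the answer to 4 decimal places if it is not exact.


Time quantum = 2
Execution trace:
  J1 runs 2 units, time = 2
  J2 runs 2 units, time = 4
  J3 runs 2 units, time = 6
  J4 runs 2 units, time = 8
  J1 runs 2 units, time = 10
  J2 runs 2 units, time = 12
  J3 runs 1 units, time = 13
  J4 runs 2 units, time = 15
  J1 runs 2 units, time = 17
  J2 runs 2 units, time = 19
  J4 runs 2 units, time = 21
  J1 runs 2 units, time = 23
  J4 runs 2 units, time = 25
  J1 runs 2 units, time = 27
  J1 runs 2 units, time = 29
  J1 runs 1 units, time = 30
Finish times: [30, 19, 13, 25]
Average turnaround = 87/4 = 21.75

21.75


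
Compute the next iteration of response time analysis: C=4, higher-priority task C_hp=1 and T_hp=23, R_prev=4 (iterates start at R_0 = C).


R_next = C + ceil(R_prev / T_hp) * C_hp
ceil(4 / 23) = ceil(0.1739) = 1
Interference = 1 * 1 = 1
R_next = 4 + 1 = 5

5


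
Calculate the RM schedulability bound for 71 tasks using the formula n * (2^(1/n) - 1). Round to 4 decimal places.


Compute 2^(1/71) = 1.0098104463
Subtract 1: 1.0098104463 - 1 = 0.0098104463
Multiply by n: 71 * 0.0098104463 = 0.6965416873
Round to 4 dp: 0.6965

0.6965


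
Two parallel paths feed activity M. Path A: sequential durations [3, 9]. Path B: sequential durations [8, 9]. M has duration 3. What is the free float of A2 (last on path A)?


ES(A2) = sum of predecessors on chain A = 3
EF(A2) = ES + duration = 3 + 9 = 12
Successor of A2 is M. ES(M) = max(sum(A), sum(B)) = max(12, 17) = 17
Free float = ES(successor) - EF(current) = 17 - 12 = 5

5


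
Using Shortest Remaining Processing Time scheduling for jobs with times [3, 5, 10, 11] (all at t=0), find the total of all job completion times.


Since all jobs arrive at t=0, SRPT equals SPT ordering.
SPT order: [3, 5, 10, 11]
Completion times:
  Job 1: p=3, C=3
  Job 2: p=5, C=8
  Job 3: p=10, C=18
  Job 4: p=11, C=29
Total completion time = 3 + 8 + 18 + 29 = 58

58


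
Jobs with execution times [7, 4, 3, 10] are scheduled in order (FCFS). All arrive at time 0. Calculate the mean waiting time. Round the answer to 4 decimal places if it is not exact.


FCFS order (as given): [7, 4, 3, 10]
Waiting times:
  Job 1: wait = 0
  Job 2: wait = 7
  Job 3: wait = 11
  Job 4: wait = 14
Sum of waiting times = 32
Average waiting time = 32/4 = 8.0

8.0


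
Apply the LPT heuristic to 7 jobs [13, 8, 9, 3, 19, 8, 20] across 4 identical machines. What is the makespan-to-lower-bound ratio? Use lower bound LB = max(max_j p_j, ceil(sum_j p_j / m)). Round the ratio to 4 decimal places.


LPT order: [20, 19, 13, 9, 8, 8, 3]
Machine loads after assignment: [20, 19, 21, 20]
LPT makespan = 21
Lower bound = max(max_job, ceil(total/4)) = max(20, 20) = 20
Ratio = 21 / 20 = 1.05

1.05


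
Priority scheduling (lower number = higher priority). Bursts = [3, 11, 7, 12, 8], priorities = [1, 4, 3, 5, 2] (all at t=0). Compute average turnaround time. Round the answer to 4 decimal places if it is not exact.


Sort by priority (ascending = highest first):
Order: [(1, 3), (2, 8), (3, 7), (4, 11), (5, 12)]
Completion times:
  Priority 1, burst=3, C=3
  Priority 2, burst=8, C=11
  Priority 3, burst=7, C=18
  Priority 4, burst=11, C=29
  Priority 5, burst=12, C=41
Average turnaround = 102/5 = 20.4

20.4


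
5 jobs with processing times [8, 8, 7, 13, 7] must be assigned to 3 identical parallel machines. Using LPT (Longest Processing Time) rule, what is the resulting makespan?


Sort jobs in decreasing order (LPT): [13, 8, 8, 7, 7]
Assign each job to the least loaded machine:
  Machine 1: jobs [13], load = 13
  Machine 2: jobs [8, 7], load = 15
  Machine 3: jobs [8, 7], load = 15
Makespan = max load = 15

15


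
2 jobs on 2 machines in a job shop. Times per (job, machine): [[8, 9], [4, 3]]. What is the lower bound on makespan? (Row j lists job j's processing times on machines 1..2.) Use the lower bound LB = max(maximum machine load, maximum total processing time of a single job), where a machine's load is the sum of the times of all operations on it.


Machine loads:
  Machine 1: 8 + 4 = 12
  Machine 2: 9 + 3 = 12
Max machine load = 12
Job totals:
  Job 1: 17
  Job 2: 7
Max job total = 17
Lower bound = max(12, 17) = 17

17


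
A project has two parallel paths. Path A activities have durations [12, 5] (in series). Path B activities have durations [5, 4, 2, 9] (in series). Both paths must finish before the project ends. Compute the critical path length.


Path A total = 12 + 5 = 17
Path B total = 5 + 4 + 2 + 9 = 20
Critical path = longest path = max(17, 20) = 20

20


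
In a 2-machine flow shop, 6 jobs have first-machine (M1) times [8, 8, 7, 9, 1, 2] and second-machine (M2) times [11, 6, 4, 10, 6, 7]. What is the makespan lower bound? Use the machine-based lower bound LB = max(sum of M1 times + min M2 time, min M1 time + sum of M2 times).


LB1 = sum(M1 times) + min(M2 times) = 35 + 4 = 39
LB2 = min(M1 times) + sum(M2 times) = 1 + 44 = 45
Lower bound = max(LB1, LB2) = max(39, 45) = 45

45


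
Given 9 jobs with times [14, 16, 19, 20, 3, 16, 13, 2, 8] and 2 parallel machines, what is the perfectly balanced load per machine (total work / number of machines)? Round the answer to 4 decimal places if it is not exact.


Total processing time = 14 + 16 + 19 + 20 + 3 + 16 + 13 + 2 + 8 = 111
Number of machines = 2
Ideal balanced load = 111 / 2 = 55.5

55.5


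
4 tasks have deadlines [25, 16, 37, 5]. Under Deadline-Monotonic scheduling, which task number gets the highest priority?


Sort tasks by relative deadline (ascending):
  Task 4: deadline = 5
  Task 2: deadline = 16
  Task 1: deadline = 25
  Task 3: deadline = 37
Priority order (highest first): [4, 2, 1, 3]
Highest priority task = 4

4


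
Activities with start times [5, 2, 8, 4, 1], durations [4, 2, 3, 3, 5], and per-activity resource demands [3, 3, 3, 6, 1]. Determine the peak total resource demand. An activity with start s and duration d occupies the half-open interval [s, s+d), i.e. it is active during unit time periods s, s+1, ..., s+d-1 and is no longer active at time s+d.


Each activity i is active on [start_i, start_i + duration_i).
Compute total resource usage per time slot:
  t=0: active resources = [], total = 0
  t=1: active resources = [1], total = 1
  t=2: active resources = [3, 1], total = 4
  t=3: active resources = [3, 1], total = 4
  t=4: active resources = [6, 1], total = 7
  t=5: active resources = [3, 6, 1], total = 10
  t=6: active resources = [3, 6], total = 9
  t=7: active resources = [3], total = 3
  t=8: active resources = [3, 3], total = 6
  t=9: active resources = [3], total = 3
  t=10: active resources = [3], total = 3
Peak resource demand = 10

10


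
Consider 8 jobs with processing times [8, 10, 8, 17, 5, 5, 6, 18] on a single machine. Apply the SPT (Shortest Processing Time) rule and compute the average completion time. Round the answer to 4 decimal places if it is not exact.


Sort jobs by processing time (SPT order): [5, 5, 6, 8, 8, 10, 17, 18]
Compute completion times sequentially:
  Job 1: processing = 5, completes at 5
  Job 2: processing = 5, completes at 10
  Job 3: processing = 6, completes at 16
  Job 4: processing = 8, completes at 24
  Job 5: processing = 8, completes at 32
  Job 6: processing = 10, completes at 42
  Job 7: processing = 17, completes at 59
  Job 8: processing = 18, completes at 77
Sum of completion times = 265
Average completion time = 265/8 = 33.125

33.125


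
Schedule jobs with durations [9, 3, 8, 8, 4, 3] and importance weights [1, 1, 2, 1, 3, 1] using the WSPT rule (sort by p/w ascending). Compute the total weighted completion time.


Compute p/w ratios and sort ascending (WSPT): [(4, 3), (3, 1), (3, 1), (8, 2), (8, 1), (9, 1)]
Compute weighted completion times:
  Job (p=4,w=3): C=4, w*C=3*4=12
  Job (p=3,w=1): C=7, w*C=1*7=7
  Job (p=3,w=1): C=10, w*C=1*10=10
  Job (p=8,w=2): C=18, w*C=2*18=36
  Job (p=8,w=1): C=26, w*C=1*26=26
  Job (p=9,w=1): C=35, w*C=1*35=35
Total weighted completion time = 126

126


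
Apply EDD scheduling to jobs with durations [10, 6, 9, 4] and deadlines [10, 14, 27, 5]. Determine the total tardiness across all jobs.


Sort by due date (EDD order): [(4, 5), (10, 10), (6, 14), (9, 27)]
Compute completion times and tardiness:
  Job 1: p=4, d=5, C=4, tardiness=max(0,4-5)=0
  Job 2: p=10, d=10, C=14, tardiness=max(0,14-10)=4
  Job 3: p=6, d=14, C=20, tardiness=max(0,20-14)=6
  Job 4: p=9, d=27, C=29, tardiness=max(0,29-27)=2
Total tardiness = 12

12


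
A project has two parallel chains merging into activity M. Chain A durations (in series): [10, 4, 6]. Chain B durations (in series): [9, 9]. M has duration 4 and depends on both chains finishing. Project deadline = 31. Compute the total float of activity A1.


Forward pass: ES(A1) = sum of predecessors on chain A = 0
EF = ES + duration = 0 + 10 = 10
Backward pass: LF(M) = deadline = 31; LS(M) = 31 - 4 = 27
LF(A1) = LS(M) - sum(successors on chain A) = 27 - 10 = 17
LS = LF - duration = 17 - 10 = 7
Total float = LS - ES = 7 - 0 = 7

7


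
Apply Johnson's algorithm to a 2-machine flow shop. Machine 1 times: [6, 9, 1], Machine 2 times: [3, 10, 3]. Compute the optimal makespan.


Apply Johnson's rule:
  Group 1 (a <= b): [(3, 1, 3), (2, 9, 10)]
  Group 2 (a > b): [(1, 6, 3)]
Optimal job order: [3, 2, 1]
Schedule:
  Job 3: M1 done at 1, M2 done at 4
  Job 2: M1 done at 10, M2 done at 20
  Job 1: M1 done at 16, M2 done at 23
Makespan = 23

23


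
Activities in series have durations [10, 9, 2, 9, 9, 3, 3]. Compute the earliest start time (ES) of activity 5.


Activity 5 starts after activities 1 through 4 complete.
Predecessor durations: [10, 9, 2, 9]
ES = 10 + 9 + 2 + 9 = 30

30


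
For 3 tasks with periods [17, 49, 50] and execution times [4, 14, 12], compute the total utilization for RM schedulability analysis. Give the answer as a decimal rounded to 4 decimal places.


Compute individual utilizations (exact fractions):
  Task 1: C/T = 4/17 (approx. 0.2353)
  Task 2: C/T = 14/49 = 2/7 (approx. 0.2857)
  Task 3: C/T = 12/50 = 6/25 (approx. 0.24)
Total utilization U = 4/17 + 2/7 + 6/25 = 2264/2975
Rounded to 4 decimal places: U = 0.7610
RM (Liu & Layland) bound for 3 tasks = 0.779763; compare with U = 2264/2975 (approx. 0.761008)
U <= bound, so schedulable by RM sufficient condition.

0.7610


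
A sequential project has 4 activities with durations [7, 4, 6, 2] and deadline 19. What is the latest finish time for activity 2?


LF(activity 2) = deadline - sum of successor durations
Successors: activities 3 through 4 with durations [6, 2]
Sum of successor durations = 8
LF = 19 - 8 = 11

11


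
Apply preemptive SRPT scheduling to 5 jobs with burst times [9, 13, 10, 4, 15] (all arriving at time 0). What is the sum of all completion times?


Since all jobs arrive at t=0, SRPT equals SPT ordering.
SPT order: [4, 9, 10, 13, 15]
Completion times:
  Job 1: p=4, C=4
  Job 2: p=9, C=13
  Job 3: p=10, C=23
  Job 4: p=13, C=36
  Job 5: p=15, C=51
Total completion time = 4 + 13 + 23 + 36 + 51 = 127

127


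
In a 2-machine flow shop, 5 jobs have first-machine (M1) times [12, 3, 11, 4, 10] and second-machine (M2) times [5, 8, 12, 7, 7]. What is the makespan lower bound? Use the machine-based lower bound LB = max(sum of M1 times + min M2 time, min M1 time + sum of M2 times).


LB1 = sum(M1 times) + min(M2 times) = 40 + 5 = 45
LB2 = min(M1 times) + sum(M2 times) = 3 + 39 = 42
Lower bound = max(LB1, LB2) = max(45, 42) = 45

45


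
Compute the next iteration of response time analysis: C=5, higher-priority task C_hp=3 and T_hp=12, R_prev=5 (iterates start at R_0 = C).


R_next = C + ceil(R_prev / T_hp) * C_hp
ceil(5 / 12) = ceil(0.4167) = 1
Interference = 1 * 3 = 3
R_next = 5 + 3 = 8

8


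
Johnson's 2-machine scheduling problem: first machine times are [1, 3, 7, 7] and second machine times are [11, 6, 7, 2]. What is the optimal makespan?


Apply Johnson's rule:
  Group 1 (a <= b): [(1, 1, 11), (2, 3, 6), (3, 7, 7)]
  Group 2 (a > b): [(4, 7, 2)]
Optimal job order: [1, 2, 3, 4]
Schedule:
  Job 1: M1 done at 1, M2 done at 12
  Job 2: M1 done at 4, M2 done at 18
  Job 3: M1 done at 11, M2 done at 25
  Job 4: M1 done at 18, M2 done at 27
Makespan = 27

27


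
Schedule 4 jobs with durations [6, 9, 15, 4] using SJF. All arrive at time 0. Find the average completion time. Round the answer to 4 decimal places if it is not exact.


SJF order (ascending): [4, 6, 9, 15]
Completion times:
  Job 1: burst=4, C=4
  Job 2: burst=6, C=10
  Job 3: burst=9, C=19
  Job 4: burst=15, C=34
Average completion = 67/4 = 16.75

16.75


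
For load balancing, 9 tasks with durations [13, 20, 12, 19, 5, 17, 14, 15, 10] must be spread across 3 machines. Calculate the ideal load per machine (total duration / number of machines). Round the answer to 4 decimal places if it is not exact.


Total processing time = 13 + 20 + 12 + 19 + 5 + 17 + 14 + 15 + 10 = 125
Number of machines = 3
Ideal balanced load = 125 / 3 = 41.6667

41.6667


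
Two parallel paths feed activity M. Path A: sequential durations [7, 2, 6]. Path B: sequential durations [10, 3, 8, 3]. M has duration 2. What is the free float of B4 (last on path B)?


ES(B4) = sum of predecessors on chain B = 21
EF(B4) = ES + duration = 21 + 3 = 24
Successor of B4 is M. ES(M) = max(sum(A), sum(B)) = max(15, 24) = 24
Free float = ES(successor) - EF(current) = 24 - 24 = 0

0


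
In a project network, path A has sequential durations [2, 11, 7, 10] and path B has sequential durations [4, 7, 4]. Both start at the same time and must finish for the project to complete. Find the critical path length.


Path A total = 2 + 11 + 7 + 10 = 30
Path B total = 4 + 7 + 4 = 15
Critical path = longest path = max(30, 15) = 30

30


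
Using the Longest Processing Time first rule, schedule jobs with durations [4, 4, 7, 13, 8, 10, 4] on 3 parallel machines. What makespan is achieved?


Sort jobs in decreasing order (LPT): [13, 10, 8, 7, 4, 4, 4]
Assign each job to the least loaded machine:
  Machine 1: jobs [13, 4], load = 17
  Machine 2: jobs [10, 4, 4], load = 18
  Machine 3: jobs [8, 7], load = 15
Makespan = max load = 18

18


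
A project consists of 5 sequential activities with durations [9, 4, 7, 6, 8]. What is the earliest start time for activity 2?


Activity 2 starts after activities 1 through 1 complete.
Predecessor durations: [9]
ES = 9 = 9

9


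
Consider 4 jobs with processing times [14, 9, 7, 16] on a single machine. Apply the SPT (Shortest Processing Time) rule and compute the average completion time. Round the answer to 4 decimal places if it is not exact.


Sort jobs by processing time (SPT order): [7, 9, 14, 16]
Compute completion times sequentially:
  Job 1: processing = 7, completes at 7
  Job 2: processing = 9, completes at 16
  Job 3: processing = 14, completes at 30
  Job 4: processing = 16, completes at 46
Sum of completion times = 99
Average completion time = 99/4 = 24.75

24.75


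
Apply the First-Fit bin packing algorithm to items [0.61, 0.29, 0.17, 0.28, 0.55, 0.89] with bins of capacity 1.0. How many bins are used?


Place items sequentially using First-Fit:
  Item 0.61 -> new Bin 1
  Item 0.29 -> Bin 1 (now 0.9)
  Item 0.17 -> new Bin 2
  Item 0.28 -> Bin 2 (now 0.45)
  Item 0.55 -> Bin 2 (now 1.0)
  Item 0.89 -> new Bin 3
Total bins used = 3

3


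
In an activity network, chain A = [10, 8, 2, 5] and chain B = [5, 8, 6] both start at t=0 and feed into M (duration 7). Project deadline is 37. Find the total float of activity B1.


Forward pass: ES(B1) = sum of predecessors on chain B = 0
EF = ES + duration = 0 + 5 = 5
Backward pass: LF(M) = deadline = 37; LS(M) = 37 - 7 = 30
LF(B1) = LS(M) - sum(successors on chain B) = 30 - 14 = 16
LS = LF - duration = 16 - 5 = 11
Total float = LS - ES = 11 - 0 = 11

11


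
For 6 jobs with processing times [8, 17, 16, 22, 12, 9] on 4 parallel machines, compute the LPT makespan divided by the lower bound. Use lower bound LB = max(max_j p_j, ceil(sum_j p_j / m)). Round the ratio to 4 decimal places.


LPT order: [22, 17, 16, 12, 9, 8]
Machine loads after assignment: [22, 17, 24, 21]
LPT makespan = 24
Lower bound = max(max_job, ceil(total/4)) = max(22, 21) = 22
Ratio = 24 / 22 = 1.0909

1.0909


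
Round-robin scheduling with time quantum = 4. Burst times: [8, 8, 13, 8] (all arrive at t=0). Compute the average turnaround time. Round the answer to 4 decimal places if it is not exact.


Time quantum = 4
Execution trace:
  J1 runs 4 units, time = 4
  J2 runs 4 units, time = 8
  J3 runs 4 units, time = 12
  J4 runs 4 units, time = 16
  J1 runs 4 units, time = 20
  J2 runs 4 units, time = 24
  J3 runs 4 units, time = 28
  J4 runs 4 units, time = 32
  J3 runs 4 units, time = 36
  J3 runs 1 units, time = 37
Finish times: [20, 24, 37, 32]
Average turnaround = 113/4 = 28.25

28.25


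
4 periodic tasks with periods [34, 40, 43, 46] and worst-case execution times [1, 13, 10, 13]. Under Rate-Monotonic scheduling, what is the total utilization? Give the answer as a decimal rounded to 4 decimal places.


Compute individual utilizations (exact fractions):
  Task 1: C/T = 1/34 (approx. 0.0294)
  Task 2: C/T = 13/40 (approx. 0.325)
  Task 3: C/T = 10/43 (approx. 0.2326)
  Task 4: C/T = 13/46 (approx. 0.2826)
Total utilization U = 1/34 + 13/40 + 10/43 + 13/46 = 584809/672520
Rounded to 4 decimal places: U = 0.8696
RM (Liu & Layland) bound for 4 tasks = 0.756828; compare with U = 584809/672520 (approx. 0.869579)
bound < U <= 1, so the RM sufficient condition is not met (inconclusive; an exact test such as response-time analysis is needed).

0.8696


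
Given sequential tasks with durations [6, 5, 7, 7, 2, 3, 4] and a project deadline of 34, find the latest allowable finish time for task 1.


LF(activity 1) = deadline - sum of successor durations
Successors: activities 2 through 7 with durations [5, 7, 7, 2, 3, 4]
Sum of successor durations = 28
LF = 34 - 28 = 6

6


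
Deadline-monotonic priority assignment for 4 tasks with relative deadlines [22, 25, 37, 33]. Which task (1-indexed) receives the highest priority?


Sort tasks by relative deadline (ascending):
  Task 1: deadline = 22
  Task 2: deadline = 25
  Task 4: deadline = 33
  Task 3: deadline = 37
Priority order (highest first): [1, 2, 4, 3]
Highest priority task = 1

1


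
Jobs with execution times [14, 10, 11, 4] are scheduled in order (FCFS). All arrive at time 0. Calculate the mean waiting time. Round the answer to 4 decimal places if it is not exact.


FCFS order (as given): [14, 10, 11, 4]
Waiting times:
  Job 1: wait = 0
  Job 2: wait = 14
  Job 3: wait = 24
  Job 4: wait = 35
Sum of waiting times = 73
Average waiting time = 73/4 = 18.25

18.25


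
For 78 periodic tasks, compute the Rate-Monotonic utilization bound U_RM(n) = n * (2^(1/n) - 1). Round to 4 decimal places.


Compute 2^(1/78) = 1.0089261045
Subtract 1: 1.0089261045 - 1 = 0.0089261045
Multiply by n: 78 * 0.0089261045 = 0.6962361510
Round to 4 dp: 0.6962

0.6962


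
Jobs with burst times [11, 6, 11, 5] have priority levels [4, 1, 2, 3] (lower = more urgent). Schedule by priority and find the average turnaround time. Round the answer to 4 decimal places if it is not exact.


Sort by priority (ascending = highest first):
Order: [(1, 6), (2, 11), (3, 5), (4, 11)]
Completion times:
  Priority 1, burst=6, C=6
  Priority 2, burst=11, C=17
  Priority 3, burst=5, C=22
  Priority 4, burst=11, C=33
Average turnaround = 78/4 = 19.5

19.5


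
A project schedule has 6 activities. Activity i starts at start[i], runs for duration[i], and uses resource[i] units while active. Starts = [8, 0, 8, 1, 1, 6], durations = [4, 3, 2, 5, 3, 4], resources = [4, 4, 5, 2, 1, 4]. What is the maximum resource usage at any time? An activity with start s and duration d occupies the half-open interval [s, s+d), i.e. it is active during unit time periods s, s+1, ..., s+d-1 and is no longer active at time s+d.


Each activity i is active on [start_i, start_i + duration_i).
Compute total resource usage per time slot:
  t=0: active resources = [4], total = 4
  t=1: active resources = [4, 2, 1], total = 7
  t=2: active resources = [4, 2, 1], total = 7
  t=3: active resources = [2, 1], total = 3
  t=4: active resources = [2], total = 2
  t=5: active resources = [2], total = 2
  t=6: active resources = [4], total = 4
  t=7: active resources = [4], total = 4
  t=8: active resources = [4, 5, 4], total = 13
  t=9: active resources = [4, 5, 4], total = 13
  t=10: active resources = [4], total = 4
  t=11: active resources = [4], total = 4
Peak resource demand = 13

13


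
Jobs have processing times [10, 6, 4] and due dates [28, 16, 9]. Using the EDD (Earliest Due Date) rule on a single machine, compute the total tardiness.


Sort by due date (EDD order): [(4, 9), (6, 16), (10, 28)]
Compute completion times and tardiness:
  Job 1: p=4, d=9, C=4, tardiness=max(0,4-9)=0
  Job 2: p=6, d=16, C=10, tardiness=max(0,10-16)=0
  Job 3: p=10, d=28, C=20, tardiness=max(0,20-28)=0
Total tardiness = 0

0


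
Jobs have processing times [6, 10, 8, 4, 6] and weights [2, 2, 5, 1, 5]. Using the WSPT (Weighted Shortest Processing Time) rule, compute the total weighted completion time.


Compute p/w ratios and sort ascending (WSPT): [(6, 5), (8, 5), (6, 2), (4, 1), (10, 2)]
Compute weighted completion times:
  Job (p=6,w=5): C=6, w*C=5*6=30
  Job (p=8,w=5): C=14, w*C=5*14=70
  Job (p=6,w=2): C=20, w*C=2*20=40
  Job (p=4,w=1): C=24, w*C=1*24=24
  Job (p=10,w=2): C=34, w*C=2*34=68
Total weighted completion time = 232

232


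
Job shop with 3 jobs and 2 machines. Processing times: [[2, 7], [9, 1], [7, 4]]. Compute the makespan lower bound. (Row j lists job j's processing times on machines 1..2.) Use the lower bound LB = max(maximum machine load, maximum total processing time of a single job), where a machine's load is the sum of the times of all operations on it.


Machine loads:
  Machine 1: 2 + 9 + 7 = 18
  Machine 2: 7 + 1 + 4 = 12
Max machine load = 18
Job totals:
  Job 1: 9
  Job 2: 10
  Job 3: 11
Max job total = 11
Lower bound = max(18, 11) = 18

18


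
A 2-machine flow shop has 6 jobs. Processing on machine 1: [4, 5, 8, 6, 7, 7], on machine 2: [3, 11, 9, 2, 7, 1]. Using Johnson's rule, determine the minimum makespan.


Apply Johnson's rule:
  Group 1 (a <= b): [(2, 5, 11), (5, 7, 7), (3, 8, 9)]
  Group 2 (a > b): [(1, 4, 3), (4, 6, 2), (6, 7, 1)]
Optimal job order: [2, 5, 3, 1, 4, 6]
Schedule:
  Job 2: M1 done at 5, M2 done at 16
  Job 5: M1 done at 12, M2 done at 23
  Job 3: M1 done at 20, M2 done at 32
  Job 1: M1 done at 24, M2 done at 35
  Job 4: M1 done at 30, M2 done at 37
  Job 6: M1 done at 37, M2 done at 38
Makespan = 38

38


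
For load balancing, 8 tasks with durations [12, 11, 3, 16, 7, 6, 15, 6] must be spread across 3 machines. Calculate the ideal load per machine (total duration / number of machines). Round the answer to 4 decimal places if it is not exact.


Total processing time = 12 + 11 + 3 + 16 + 7 + 6 + 15 + 6 = 76
Number of machines = 3
Ideal balanced load = 76 / 3 = 25.3333

25.3333


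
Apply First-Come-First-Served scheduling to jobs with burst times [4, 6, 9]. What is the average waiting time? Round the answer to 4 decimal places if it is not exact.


FCFS order (as given): [4, 6, 9]
Waiting times:
  Job 1: wait = 0
  Job 2: wait = 4
  Job 3: wait = 10
Sum of waiting times = 14
Average waiting time = 14/3 = 4.6667

4.6667


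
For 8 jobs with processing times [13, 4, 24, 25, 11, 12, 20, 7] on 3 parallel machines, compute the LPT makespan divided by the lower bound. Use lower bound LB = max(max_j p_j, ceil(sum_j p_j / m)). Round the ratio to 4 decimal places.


LPT order: [25, 24, 20, 13, 12, 11, 7, 4]
Machine loads after assignment: [40, 36, 40]
LPT makespan = 40
Lower bound = max(max_job, ceil(total/3)) = max(25, 39) = 39
Ratio = 40 / 39 = 1.0256

1.0256


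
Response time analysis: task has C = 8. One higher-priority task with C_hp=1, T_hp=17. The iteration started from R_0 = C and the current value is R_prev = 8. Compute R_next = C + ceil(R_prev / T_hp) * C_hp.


R_next = C + ceil(R_prev / T_hp) * C_hp
ceil(8 / 17) = ceil(0.4706) = 1
Interference = 1 * 1 = 1
R_next = 8 + 1 = 9

9


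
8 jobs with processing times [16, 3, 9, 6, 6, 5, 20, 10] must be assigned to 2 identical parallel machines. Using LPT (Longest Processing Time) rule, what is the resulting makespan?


Sort jobs in decreasing order (LPT): [20, 16, 10, 9, 6, 6, 5, 3]
Assign each job to the least loaded machine:
  Machine 1: jobs [20, 9, 6, 3], load = 38
  Machine 2: jobs [16, 10, 6, 5], load = 37
Makespan = max load = 38

38


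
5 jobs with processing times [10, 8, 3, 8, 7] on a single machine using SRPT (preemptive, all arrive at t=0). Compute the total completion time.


Since all jobs arrive at t=0, SRPT equals SPT ordering.
SPT order: [3, 7, 8, 8, 10]
Completion times:
  Job 1: p=3, C=3
  Job 2: p=7, C=10
  Job 3: p=8, C=18
  Job 4: p=8, C=26
  Job 5: p=10, C=36
Total completion time = 3 + 10 + 18 + 26 + 36 = 93

93


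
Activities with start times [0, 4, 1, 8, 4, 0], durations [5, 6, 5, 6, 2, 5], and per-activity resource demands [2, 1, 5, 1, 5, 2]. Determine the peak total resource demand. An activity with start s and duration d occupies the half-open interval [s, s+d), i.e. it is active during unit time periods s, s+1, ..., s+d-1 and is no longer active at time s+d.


Each activity i is active on [start_i, start_i + duration_i).
Compute total resource usage per time slot:
  t=0: active resources = [2, 2], total = 4
  t=1: active resources = [2, 5, 2], total = 9
  t=2: active resources = [2, 5, 2], total = 9
  t=3: active resources = [2, 5, 2], total = 9
  t=4: active resources = [2, 1, 5, 5, 2], total = 15
  t=5: active resources = [1, 5, 5], total = 11
  t=6: active resources = [1], total = 1
  t=7: active resources = [1], total = 1
  t=8: active resources = [1, 1], total = 2
  t=9: active resources = [1, 1], total = 2
  t=10: active resources = [1], total = 1
  t=11: active resources = [1], total = 1
  t=12: active resources = [1], total = 1
  t=13: active resources = [1], total = 1
Peak resource demand = 15

15


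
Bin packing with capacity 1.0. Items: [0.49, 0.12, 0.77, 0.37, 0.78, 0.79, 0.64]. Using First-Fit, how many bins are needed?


Place items sequentially using First-Fit:
  Item 0.49 -> new Bin 1
  Item 0.12 -> Bin 1 (now 0.61)
  Item 0.77 -> new Bin 2
  Item 0.37 -> Bin 1 (now 0.98)
  Item 0.78 -> new Bin 3
  Item 0.79 -> new Bin 4
  Item 0.64 -> new Bin 5
Total bins used = 5

5


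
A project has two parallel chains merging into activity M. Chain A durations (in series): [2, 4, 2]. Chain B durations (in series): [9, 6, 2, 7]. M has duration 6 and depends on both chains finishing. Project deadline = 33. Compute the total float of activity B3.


Forward pass: ES(B3) = sum of predecessors on chain B = 15
EF = ES + duration = 15 + 2 = 17
Backward pass: LF(M) = deadline = 33; LS(M) = 33 - 6 = 27
LF(B3) = LS(M) - sum(successors on chain B) = 27 - 7 = 20
LS = LF - duration = 20 - 2 = 18
Total float = LS - ES = 18 - 15 = 3

3


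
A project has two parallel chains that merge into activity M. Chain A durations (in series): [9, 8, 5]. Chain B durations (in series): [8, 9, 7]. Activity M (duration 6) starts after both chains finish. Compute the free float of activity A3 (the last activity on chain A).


ES(A3) = sum of predecessors on chain A = 17
EF(A3) = ES + duration = 17 + 5 = 22
Successor of A3 is M. ES(M) = max(sum(A), sum(B)) = max(22, 24) = 24
Free float = ES(successor) - EF(current) = 24 - 22 = 2

2


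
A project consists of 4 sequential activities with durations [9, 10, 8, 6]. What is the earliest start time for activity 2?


Activity 2 starts after activities 1 through 1 complete.
Predecessor durations: [9]
ES = 9 = 9

9


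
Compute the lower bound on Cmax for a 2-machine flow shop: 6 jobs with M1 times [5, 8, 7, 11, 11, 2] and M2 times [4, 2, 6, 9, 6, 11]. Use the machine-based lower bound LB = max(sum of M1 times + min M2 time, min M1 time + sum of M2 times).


LB1 = sum(M1 times) + min(M2 times) = 44 + 2 = 46
LB2 = min(M1 times) + sum(M2 times) = 2 + 38 = 40
Lower bound = max(LB1, LB2) = max(46, 40) = 46

46


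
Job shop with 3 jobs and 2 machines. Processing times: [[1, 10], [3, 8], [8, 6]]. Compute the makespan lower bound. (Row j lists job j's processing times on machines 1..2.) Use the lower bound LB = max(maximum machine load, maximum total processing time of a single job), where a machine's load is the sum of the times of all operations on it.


Machine loads:
  Machine 1: 1 + 3 + 8 = 12
  Machine 2: 10 + 8 + 6 = 24
Max machine load = 24
Job totals:
  Job 1: 11
  Job 2: 11
  Job 3: 14
Max job total = 14
Lower bound = max(24, 14) = 24

24


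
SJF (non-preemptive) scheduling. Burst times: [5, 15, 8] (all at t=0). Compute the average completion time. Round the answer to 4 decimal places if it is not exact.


SJF order (ascending): [5, 8, 15]
Completion times:
  Job 1: burst=5, C=5
  Job 2: burst=8, C=13
  Job 3: burst=15, C=28
Average completion = 46/3 = 15.3333

15.3333


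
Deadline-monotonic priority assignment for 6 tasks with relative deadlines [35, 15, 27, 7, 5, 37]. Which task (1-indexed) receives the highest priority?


Sort tasks by relative deadline (ascending):
  Task 5: deadline = 5
  Task 4: deadline = 7
  Task 2: deadline = 15
  Task 3: deadline = 27
  Task 1: deadline = 35
  Task 6: deadline = 37
Priority order (highest first): [5, 4, 2, 3, 1, 6]
Highest priority task = 5

5


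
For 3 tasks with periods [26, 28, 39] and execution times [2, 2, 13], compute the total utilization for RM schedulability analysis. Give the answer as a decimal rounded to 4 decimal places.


Compute individual utilizations (exact fractions):
  Task 1: C/T = 2/26 = 1/13 (approx. 0.0769)
  Task 2: C/T = 2/28 = 1/14 (approx. 0.0714)
  Task 3: C/T = 13/39 = 1/3 (approx. 0.3333)
Total utilization U = 1/13 + 1/14 + 1/3 = 263/546
Rounded to 4 decimal places: U = 0.4817
RM (Liu & Layland) bound for 3 tasks = 0.779763; compare with U = 263/546 (approx. 0.481685)
U <= bound, so schedulable by RM sufficient condition.

0.4817


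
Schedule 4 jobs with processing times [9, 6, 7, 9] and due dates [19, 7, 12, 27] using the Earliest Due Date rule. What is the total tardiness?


Sort by due date (EDD order): [(6, 7), (7, 12), (9, 19), (9, 27)]
Compute completion times and tardiness:
  Job 1: p=6, d=7, C=6, tardiness=max(0,6-7)=0
  Job 2: p=7, d=12, C=13, tardiness=max(0,13-12)=1
  Job 3: p=9, d=19, C=22, tardiness=max(0,22-19)=3
  Job 4: p=9, d=27, C=31, tardiness=max(0,31-27)=4
Total tardiness = 8

8


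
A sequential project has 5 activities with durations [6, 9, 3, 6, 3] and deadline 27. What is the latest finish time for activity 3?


LF(activity 3) = deadline - sum of successor durations
Successors: activities 4 through 5 with durations [6, 3]
Sum of successor durations = 9
LF = 27 - 9 = 18

18


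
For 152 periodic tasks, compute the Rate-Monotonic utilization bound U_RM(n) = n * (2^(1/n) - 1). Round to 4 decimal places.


Compute 2^(1/152) = 1.0045705923
Subtract 1: 1.0045705923 - 1 = 0.0045705923
Multiply by n: 152 * 0.0045705923 = 0.6947300296
Round to 4 dp: 0.6947

0.6947


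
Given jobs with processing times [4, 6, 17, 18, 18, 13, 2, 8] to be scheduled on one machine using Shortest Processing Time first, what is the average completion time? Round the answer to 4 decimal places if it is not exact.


Sort jobs by processing time (SPT order): [2, 4, 6, 8, 13, 17, 18, 18]
Compute completion times sequentially:
  Job 1: processing = 2, completes at 2
  Job 2: processing = 4, completes at 6
  Job 3: processing = 6, completes at 12
  Job 4: processing = 8, completes at 20
  Job 5: processing = 13, completes at 33
  Job 6: processing = 17, completes at 50
  Job 7: processing = 18, completes at 68
  Job 8: processing = 18, completes at 86
Sum of completion times = 277
Average completion time = 277/8 = 34.625

34.625


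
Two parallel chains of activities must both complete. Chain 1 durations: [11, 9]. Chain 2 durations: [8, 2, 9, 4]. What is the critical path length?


Path A total = 11 + 9 = 20
Path B total = 8 + 2 + 9 + 4 = 23
Critical path = longest path = max(20, 23) = 23

23


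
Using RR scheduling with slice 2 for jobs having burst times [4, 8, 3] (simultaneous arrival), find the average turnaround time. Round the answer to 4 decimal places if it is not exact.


Time quantum = 2
Execution trace:
  J1 runs 2 units, time = 2
  J2 runs 2 units, time = 4
  J3 runs 2 units, time = 6
  J1 runs 2 units, time = 8
  J2 runs 2 units, time = 10
  J3 runs 1 units, time = 11
  J2 runs 2 units, time = 13
  J2 runs 2 units, time = 15
Finish times: [8, 15, 11]
Average turnaround = 34/3 = 11.3333

11.3333


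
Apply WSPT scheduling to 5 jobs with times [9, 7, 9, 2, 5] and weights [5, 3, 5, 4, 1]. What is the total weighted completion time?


Compute p/w ratios and sort ascending (WSPT): [(2, 4), (9, 5), (9, 5), (7, 3), (5, 1)]
Compute weighted completion times:
  Job (p=2,w=4): C=2, w*C=4*2=8
  Job (p=9,w=5): C=11, w*C=5*11=55
  Job (p=9,w=5): C=20, w*C=5*20=100
  Job (p=7,w=3): C=27, w*C=3*27=81
  Job (p=5,w=1): C=32, w*C=1*32=32
Total weighted completion time = 276

276


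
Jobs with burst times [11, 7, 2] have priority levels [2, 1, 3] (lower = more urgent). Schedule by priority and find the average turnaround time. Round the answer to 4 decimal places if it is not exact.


Sort by priority (ascending = highest first):
Order: [(1, 7), (2, 11), (3, 2)]
Completion times:
  Priority 1, burst=7, C=7
  Priority 2, burst=11, C=18
  Priority 3, burst=2, C=20
Average turnaround = 45/3 = 15.0

15.0


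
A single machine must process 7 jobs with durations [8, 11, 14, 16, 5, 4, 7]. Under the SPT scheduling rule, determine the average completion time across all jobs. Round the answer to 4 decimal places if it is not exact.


Sort jobs by processing time (SPT order): [4, 5, 7, 8, 11, 14, 16]
Compute completion times sequentially:
  Job 1: processing = 4, completes at 4
  Job 2: processing = 5, completes at 9
  Job 3: processing = 7, completes at 16
  Job 4: processing = 8, completes at 24
  Job 5: processing = 11, completes at 35
  Job 6: processing = 14, completes at 49
  Job 7: processing = 16, completes at 65
Sum of completion times = 202
Average completion time = 202/7 = 28.8571

28.8571


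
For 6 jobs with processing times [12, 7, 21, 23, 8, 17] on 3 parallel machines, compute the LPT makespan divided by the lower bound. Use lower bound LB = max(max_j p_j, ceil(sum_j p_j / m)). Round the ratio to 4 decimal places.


LPT order: [23, 21, 17, 12, 8, 7]
Machine loads after assignment: [30, 29, 29]
LPT makespan = 30
Lower bound = max(max_job, ceil(total/3)) = max(23, 30) = 30
Ratio = 30 / 30 = 1.0

1.0


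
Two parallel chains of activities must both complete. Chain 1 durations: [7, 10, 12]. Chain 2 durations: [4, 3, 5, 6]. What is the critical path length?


Path A total = 7 + 10 + 12 = 29
Path B total = 4 + 3 + 5 + 6 = 18
Critical path = longest path = max(29, 18) = 29

29


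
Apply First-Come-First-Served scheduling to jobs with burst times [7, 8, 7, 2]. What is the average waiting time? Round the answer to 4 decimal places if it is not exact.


FCFS order (as given): [7, 8, 7, 2]
Waiting times:
  Job 1: wait = 0
  Job 2: wait = 7
  Job 3: wait = 15
  Job 4: wait = 22
Sum of waiting times = 44
Average waiting time = 44/4 = 11.0

11.0


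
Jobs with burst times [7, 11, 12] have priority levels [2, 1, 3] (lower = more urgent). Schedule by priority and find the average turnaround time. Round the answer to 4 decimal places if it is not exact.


Sort by priority (ascending = highest first):
Order: [(1, 11), (2, 7), (3, 12)]
Completion times:
  Priority 1, burst=11, C=11
  Priority 2, burst=7, C=18
  Priority 3, burst=12, C=30
Average turnaround = 59/3 = 19.6667

19.6667


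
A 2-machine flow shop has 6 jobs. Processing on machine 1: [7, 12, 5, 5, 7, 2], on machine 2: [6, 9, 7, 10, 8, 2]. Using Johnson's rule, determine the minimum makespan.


Apply Johnson's rule:
  Group 1 (a <= b): [(6, 2, 2), (3, 5, 7), (4, 5, 10), (5, 7, 8)]
  Group 2 (a > b): [(2, 12, 9), (1, 7, 6)]
Optimal job order: [6, 3, 4, 5, 2, 1]
Schedule:
  Job 6: M1 done at 2, M2 done at 4
  Job 3: M1 done at 7, M2 done at 14
  Job 4: M1 done at 12, M2 done at 24
  Job 5: M1 done at 19, M2 done at 32
  Job 2: M1 done at 31, M2 done at 41
  Job 1: M1 done at 38, M2 done at 47
Makespan = 47

47


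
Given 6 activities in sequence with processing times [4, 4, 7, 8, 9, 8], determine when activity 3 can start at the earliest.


Activity 3 starts after activities 1 through 2 complete.
Predecessor durations: [4, 4]
ES = 4 + 4 = 8

8
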